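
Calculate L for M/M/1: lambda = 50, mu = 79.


rho = 50/79; L = rho/(1-rho) = 1.72

1.72


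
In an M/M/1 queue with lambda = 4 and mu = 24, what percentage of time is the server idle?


Idle fraction = (1 - rho) * 100 = (1 - 4/24) * 100 = 83.3%

83.3%


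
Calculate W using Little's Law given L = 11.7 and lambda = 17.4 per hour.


W = L / lambda = 11.7 / 17.4 = 0.6724 hours

0.6724 hours


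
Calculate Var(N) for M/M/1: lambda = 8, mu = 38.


rho = 8/38; Var(N) = rho/(1-rho)^2 = 0.34

0.34


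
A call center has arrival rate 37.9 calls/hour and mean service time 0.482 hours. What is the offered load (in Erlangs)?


Offered load a = lambda * E[S] = 37.9 * 0.482 = 18.27 Erlangs

18.27 Erlangs


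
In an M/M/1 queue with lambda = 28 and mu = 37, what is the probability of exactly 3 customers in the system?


rho = 28/37; P(n) = (1-rho)*rho^n = (1-28/37)*(28/37)^3 = 0.1054

0.1054


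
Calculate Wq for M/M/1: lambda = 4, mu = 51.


rho = 4/51; Wq = rho/(mu - lambda) = 0.0017 hours

0.0017 hours


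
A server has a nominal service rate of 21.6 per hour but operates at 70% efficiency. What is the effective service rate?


Effective rate = mu * efficiency = 21.6 * 0.7 = 15.12 per hour

15.12 per hour


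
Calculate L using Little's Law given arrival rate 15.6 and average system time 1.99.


L = lambda * W = 15.6 * 1.99 = 31.04

31.04


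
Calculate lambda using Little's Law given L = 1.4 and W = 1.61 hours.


lambda = L / W = 1.4 / 1.61 = 0.87 per hour

0.87 per hour


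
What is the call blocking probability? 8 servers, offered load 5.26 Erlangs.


B(N,A) = (A^N/N!) / sum(A^k/k!, k=0..N) with N=8, A=5.26 = 0.0826

0.0826


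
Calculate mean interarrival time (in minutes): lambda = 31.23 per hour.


Mean interarrival time = 60/lambda = 60/31.23 = 1.92 minutes

1.92 minutes


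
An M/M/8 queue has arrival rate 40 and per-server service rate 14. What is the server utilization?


rho = lambda/(c*mu) = 40/(8*14) = 0.3571

0.3571


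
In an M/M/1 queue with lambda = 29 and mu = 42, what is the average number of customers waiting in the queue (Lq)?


rho = 29/42; Lq = rho^2/(1-rho) = 1.54

1.54


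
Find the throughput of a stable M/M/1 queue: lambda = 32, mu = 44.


For a stable queue (lambda < mu), throughput = lambda = 32 per hour

32 per hour


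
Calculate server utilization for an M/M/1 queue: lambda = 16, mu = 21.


rho = lambda/mu = 16/21 = 0.7619

0.7619


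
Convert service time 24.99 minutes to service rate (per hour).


mu = 60 / avg_service_time = 60 / 24.99 = 2.4 per hour

2.4 per hour


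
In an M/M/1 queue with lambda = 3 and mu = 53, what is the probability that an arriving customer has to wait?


P(wait) = rho = lambda/mu = 3/53 = 0.0566

0.0566


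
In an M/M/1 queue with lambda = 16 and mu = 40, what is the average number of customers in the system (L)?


rho = 16/40; L = rho/(1-rho) = 0.67

0.67


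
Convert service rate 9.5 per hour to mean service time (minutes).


Mean service time = 60/mu = 60/9.5 = 6.32 minutes

6.32 minutes


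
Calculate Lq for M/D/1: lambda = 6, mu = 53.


M/D/1: Lq = rho^2 / (2*(1-rho)) where rho = 6/53; Lq = 0.01

0.01


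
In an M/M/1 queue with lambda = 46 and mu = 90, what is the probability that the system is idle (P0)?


P0 = 1 - rho = 1 - 46/90 = 0.4889

0.4889


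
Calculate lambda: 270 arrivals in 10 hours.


lambda = total arrivals / time = 270 / 10 = 27.0 per hour

27.0 per hour


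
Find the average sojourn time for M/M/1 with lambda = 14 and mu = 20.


W = 1/(mu - lambda) = 1/(20 - 14) = 0.1667 hours

0.1667 hours


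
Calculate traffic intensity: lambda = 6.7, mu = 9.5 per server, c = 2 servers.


rho = lambda / (c * mu) = 6.7 / (2 * 9.5) = 0.3526

0.3526


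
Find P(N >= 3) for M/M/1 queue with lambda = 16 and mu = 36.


P(N >= 3) = rho^3 = (16/36)^3 = 0.0878

0.0878


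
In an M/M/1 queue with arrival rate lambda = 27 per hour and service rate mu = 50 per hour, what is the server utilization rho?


rho = lambda/mu = 27/50 = 0.54

0.54


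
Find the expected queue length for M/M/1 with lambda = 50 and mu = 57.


rho = 50/57; Lq = rho^2/(1-rho) = 6.27

6.27


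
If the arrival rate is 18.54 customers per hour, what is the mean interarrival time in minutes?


Mean interarrival time = 60/lambda = 60/18.54 = 3.24 minutes

3.24 minutes


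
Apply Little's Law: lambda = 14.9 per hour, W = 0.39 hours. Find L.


L = lambda * W = 14.9 * 0.39 = 5.81

5.81


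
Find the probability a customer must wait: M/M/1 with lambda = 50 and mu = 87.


P(wait) = rho = lambda/mu = 50/87 = 0.5747

0.5747


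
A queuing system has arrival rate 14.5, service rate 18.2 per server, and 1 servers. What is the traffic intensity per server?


rho = lambda / (c * mu) = 14.5 / (1 * 18.2) = 0.7967

0.7967


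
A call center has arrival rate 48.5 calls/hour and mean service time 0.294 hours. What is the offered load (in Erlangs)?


Offered load a = lambda * E[S] = 48.5 * 0.294 = 14.26 Erlangs

14.26 Erlangs


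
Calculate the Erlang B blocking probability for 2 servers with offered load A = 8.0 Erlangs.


B(N,A) = (A^N/N!) / sum(A^k/k!, k=0..N) with N=2, A=8.0 = 0.7805

0.7805


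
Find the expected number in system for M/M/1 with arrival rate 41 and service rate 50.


rho = 41/50; L = rho/(1-rho) = 4.56

4.56


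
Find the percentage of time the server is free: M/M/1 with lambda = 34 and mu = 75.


Idle fraction = (1 - rho) * 100 = (1 - 34/75) * 100 = 54.7%

54.7%


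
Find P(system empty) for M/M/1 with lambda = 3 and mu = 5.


P0 = 1 - rho = 1 - 3/5 = 0.4

0.4


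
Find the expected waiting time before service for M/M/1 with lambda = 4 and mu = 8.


rho = 4/8; Wq = rho/(mu - lambda) = 0.125 hours

0.125 hours


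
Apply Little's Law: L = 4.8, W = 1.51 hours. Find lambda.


lambda = L / W = 4.8 / 1.51 = 3.18 per hour

3.18 per hour


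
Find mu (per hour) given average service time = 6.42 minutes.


mu = 60 / avg_service_time = 60 / 6.42 = 9.35 per hour

9.35 per hour


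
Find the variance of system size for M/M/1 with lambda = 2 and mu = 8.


rho = 2/8; Var(N) = rho/(1-rho)^2 = 0.44

0.44


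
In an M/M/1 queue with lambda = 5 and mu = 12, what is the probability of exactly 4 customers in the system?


rho = 5/12; P(n) = (1-rho)*rho^n = (1-5/12)*(5/12)^4 = 0.0176

0.0176


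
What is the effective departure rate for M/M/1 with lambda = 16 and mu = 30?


For a stable queue (lambda < mu), throughput = lambda = 16 per hour

16 per hour


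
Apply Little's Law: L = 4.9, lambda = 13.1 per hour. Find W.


W = L / lambda = 4.9 / 13.1 = 0.374 hours

0.374 hours


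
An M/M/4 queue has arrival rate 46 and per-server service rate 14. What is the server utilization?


rho = lambda/(c*mu) = 46/(4*14) = 0.8214

0.8214


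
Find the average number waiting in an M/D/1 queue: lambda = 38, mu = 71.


M/D/1: Lq = rho^2 / (2*(1-rho)) where rho = 38/71; Lq = 0.31

0.31


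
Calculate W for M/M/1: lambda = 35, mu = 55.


W = 1/(mu - lambda) = 1/(55 - 35) = 0.05 hours

0.05 hours


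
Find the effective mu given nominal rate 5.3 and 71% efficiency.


Effective rate = mu * efficiency = 5.3 * 0.71 = 3.76 per hour

3.76 per hour


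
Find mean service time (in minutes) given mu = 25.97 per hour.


Mean service time = 60/mu = 60/25.97 = 2.31 minutes

2.31 minutes


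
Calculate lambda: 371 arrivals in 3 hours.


lambda = total arrivals / time = 371 / 3 = 123.67 per hour

123.67 per hour


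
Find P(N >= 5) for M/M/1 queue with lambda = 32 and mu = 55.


P(N >= 5) = rho^5 = (32/55)^5 = 0.0667

0.0667


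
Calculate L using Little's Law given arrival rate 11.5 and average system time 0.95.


L = lambda * W = 11.5 * 0.95 = 10.93

10.93


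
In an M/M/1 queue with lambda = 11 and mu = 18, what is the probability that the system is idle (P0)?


P0 = 1 - rho = 1 - 11/18 = 0.3889

0.3889


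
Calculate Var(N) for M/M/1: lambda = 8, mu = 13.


rho = 8/13; Var(N) = rho/(1-rho)^2 = 4.16

4.16


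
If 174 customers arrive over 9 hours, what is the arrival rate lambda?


lambda = total arrivals / time = 174 / 9 = 19.33 per hour

19.33 per hour


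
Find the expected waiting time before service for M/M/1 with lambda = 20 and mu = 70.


rho = 20/70; Wq = rho/(mu - lambda) = 0.0057 hours

0.0057 hours


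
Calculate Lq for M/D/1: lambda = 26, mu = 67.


M/D/1: Lq = rho^2 / (2*(1-rho)) where rho = 26/67; Lq = 0.12

0.12


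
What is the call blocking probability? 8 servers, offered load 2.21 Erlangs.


B(N,A) = (A^N/N!) / sum(A^k/k!, k=0..N) with N=8, A=2.21 = 0.0015

0.0015


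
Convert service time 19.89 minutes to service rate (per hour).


mu = 60 / avg_service_time = 60 / 19.89 = 3.02 per hour

3.02 per hour


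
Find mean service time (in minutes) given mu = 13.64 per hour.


Mean service time = 60/mu = 60/13.64 = 4.4 minutes

4.4 minutes


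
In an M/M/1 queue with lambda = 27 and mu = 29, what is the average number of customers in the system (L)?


rho = 27/29; L = rho/(1-rho) = 13.5

13.5


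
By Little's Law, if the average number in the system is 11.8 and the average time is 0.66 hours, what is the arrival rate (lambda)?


lambda = L / W = 11.8 / 0.66 = 17.88 per hour

17.88 per hour


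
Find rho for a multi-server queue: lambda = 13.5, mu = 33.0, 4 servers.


rho = lambda / (c * mu) = 13.5 / (4 * 33.0) = 0.1023

0.1023


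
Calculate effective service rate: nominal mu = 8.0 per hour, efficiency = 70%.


Effective rate = mu * efficiency = 8.0 * 0.7 = 5.6 per hour

5.6 per hour


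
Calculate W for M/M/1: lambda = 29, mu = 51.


W = 1/(mu - lambda) = 1/(51 - 29) = 0.0455 hours

0.0455 hours


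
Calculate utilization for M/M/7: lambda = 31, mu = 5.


rho = lambda/(c*mu) = 31/(7*5) = 0.8857

0.8857


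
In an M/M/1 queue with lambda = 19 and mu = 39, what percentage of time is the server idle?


Idle fraction = (1 - rho) * 100 = (1 - 19/39) * 100 = 51.3%

51.3%


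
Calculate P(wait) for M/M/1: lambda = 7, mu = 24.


P(wait) = rho = lambda/mu = 7/24 = 0.2917

0.2917


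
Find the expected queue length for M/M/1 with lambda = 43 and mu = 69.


rho = 43/69; Lq = rho^2/(1-rho) = 1.03

1.03


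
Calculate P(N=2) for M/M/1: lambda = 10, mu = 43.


rho = 10/43; P(n) = (1-rho)*rho^n = (1-10/43)*(10/43)^2 = 0.0415

0.0415


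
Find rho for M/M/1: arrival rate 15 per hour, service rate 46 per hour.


rho = lambda/mu = 15/46 = 0.3261

0.3261


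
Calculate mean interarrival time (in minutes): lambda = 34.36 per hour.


Mean interarrival time = 60/lambda = 60/34.36 = 1.75 minutes

1.75 minutes


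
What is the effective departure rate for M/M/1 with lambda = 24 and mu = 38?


For a stable queue (lambda < mu), throughput = lambda = 24 per hour

24 per hour


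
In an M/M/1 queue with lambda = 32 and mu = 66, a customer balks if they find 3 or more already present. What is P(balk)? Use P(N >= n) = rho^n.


P(N >= 3) = rho^3 = (32/66)^3 = 0.114

0.114


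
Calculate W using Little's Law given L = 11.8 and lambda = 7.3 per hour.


W = L / lambda = 11.8 / 7.3 = 1.6164 hours

1.6164 hours


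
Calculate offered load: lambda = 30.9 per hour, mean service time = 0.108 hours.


Offered load a = lambda * E[S] = 30.9 * 0.108 = 3.34 Erlangs

3.34 Erlangs


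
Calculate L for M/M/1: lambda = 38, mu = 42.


rho = 38/42; L = rho/(1-rho) = 9.5

9.5


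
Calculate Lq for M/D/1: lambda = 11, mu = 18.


M/D/1: Lq = rho^2 / (2*(1-rho)) where rho = 11/18; Lq = 0.48

0.48


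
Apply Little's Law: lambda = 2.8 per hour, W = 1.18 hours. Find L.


L = lambda * W = 2.8 * 1.18 = 3.3

3.3


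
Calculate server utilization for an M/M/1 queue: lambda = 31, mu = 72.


rho = lambda/mu = 31/72 = 0.4306

0.4306


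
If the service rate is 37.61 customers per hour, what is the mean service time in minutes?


Mean service time = 60/mu = 60/37.61 = 1.6 minutes

1.6 minutes


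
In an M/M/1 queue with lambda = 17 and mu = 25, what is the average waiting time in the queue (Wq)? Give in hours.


rho = 17/25; Wq = rho/(mu - lambda) = 0.085 hours

0.085 hours


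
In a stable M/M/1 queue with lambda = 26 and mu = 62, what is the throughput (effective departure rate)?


For a stable queue (lambda < mu), throughput = lambda = 26 per hour

26 per hour


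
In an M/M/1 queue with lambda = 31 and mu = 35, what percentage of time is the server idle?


Idle fraction = (1 - rho) * 100 = (1 - 31/35) * 100 = 11.4%

11.4%


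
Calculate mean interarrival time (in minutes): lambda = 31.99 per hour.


Mean interarrival time = 60/lambda = 60/31.99 = 1.88 minutes

1.88 minutes


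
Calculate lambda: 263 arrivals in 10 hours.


lambda = total arrivals / time = 263 / 10 = 26.3 per hour

26.3 per hour


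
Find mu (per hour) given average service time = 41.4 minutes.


mu = 60 / avg_service_time = 60 / 41.4 = 1.45 per hour

1.45 per hour


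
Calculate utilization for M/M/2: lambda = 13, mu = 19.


rho = lambda/(c*mu) = 13/(2*19) = 0.3421

0.3421


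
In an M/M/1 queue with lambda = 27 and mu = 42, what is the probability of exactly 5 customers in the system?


rho = 27/42; P(n) = (1-rho)*rho^n = (1-27/42)*(27/42)^5 = 0.0392

0.0392


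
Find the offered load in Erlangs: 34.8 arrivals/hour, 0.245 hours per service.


Offered load a = lambda * E[S] = 34.8 * 0.245 = 8.53 Erlangs

8.53 Erlangs


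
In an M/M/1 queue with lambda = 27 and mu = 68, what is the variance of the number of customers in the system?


rho = 27/68; Var(N) = rho/(1-rho)^2 = 1.09

1.09


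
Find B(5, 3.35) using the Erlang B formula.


B(N,A) = (A^N/N!) / sum(A^k/k!, k=0..N) with N=5, A=3.35 = 0.1407

0.1407


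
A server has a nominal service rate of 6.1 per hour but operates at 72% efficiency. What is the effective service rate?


Effective rate = mu * efficiency = 6.1 * 0.72 = 4.39 per hour

4.39 per hour


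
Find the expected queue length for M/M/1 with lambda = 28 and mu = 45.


rho = 28/45; Lq = rho^2/(1-rho) = 1.02

1.02


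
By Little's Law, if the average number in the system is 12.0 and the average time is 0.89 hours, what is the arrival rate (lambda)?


lambda = L / W = 12.0 / 0.89 = 13.48 per hour

13.48 per hour


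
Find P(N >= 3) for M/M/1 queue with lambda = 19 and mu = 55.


P(N >= 3) = rho^3 = (19/55)^3 = 0.0412

0.0412


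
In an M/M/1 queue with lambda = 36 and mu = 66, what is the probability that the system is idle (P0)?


P0 = 1 - rho = 1 - 36/66 = 0.4545

0.4545


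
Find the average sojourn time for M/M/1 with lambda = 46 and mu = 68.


W = 1/(mu - lambda) = 1/(68 - 46) = 0.0455 hours

0.0455 hours


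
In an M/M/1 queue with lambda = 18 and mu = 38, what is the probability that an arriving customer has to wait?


P(wait) = rho = lambda/mu = 18/38 = 0.4737

0.4737


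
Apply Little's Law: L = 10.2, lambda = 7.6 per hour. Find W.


W = L / lambda = 10.2 / 7.6 = 1.3421 hours

1.3421 hours


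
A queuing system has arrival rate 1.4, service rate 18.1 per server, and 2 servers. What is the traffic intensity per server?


rho = lambda / (c * mu) = 1.4 / (2 * 18.1) = 0.0387

0.0387


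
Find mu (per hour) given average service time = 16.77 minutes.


mu = 60 / avg_service_time = 60 / 16.77 = 3.58 per hour

3.58 per hour


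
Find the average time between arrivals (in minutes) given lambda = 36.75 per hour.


Mean interarrival time = 60/lambda = 60/36.75 = 1.63 minutes

1.63 minutes


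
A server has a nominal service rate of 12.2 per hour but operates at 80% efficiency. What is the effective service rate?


Effective rate = mu * efficiency = 12.2 * 0.8 = 9.76 per hour

9.76 per hour


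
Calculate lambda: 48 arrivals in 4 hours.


lambda = total arrivals / time = 48 / 4 = 12.0 per hour

12.0 per hour


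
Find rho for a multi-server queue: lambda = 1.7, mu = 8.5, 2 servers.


rho = lambda / (c * mu) = 1.7 / (2 * 8.5) = 0.1

0.1


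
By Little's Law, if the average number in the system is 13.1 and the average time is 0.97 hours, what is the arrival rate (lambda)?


lambda = L / W = 13.1 / 0.97 = 13.51 per hour

13.51 per hour


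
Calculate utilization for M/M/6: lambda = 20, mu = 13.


rho = lambda/(c*mu) = 20/(6*13) = 0.2564

0.2564


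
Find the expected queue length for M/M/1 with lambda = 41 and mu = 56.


rho = 41/56; Lq = rho^2/(1-rho) = 2.0

2.0


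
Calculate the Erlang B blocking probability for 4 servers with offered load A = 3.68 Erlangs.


B(N,A) = (A^N/N!) / sum(A^k/k!, k=0..N) with N=4, A=3.68 = 0.2789

0.2789


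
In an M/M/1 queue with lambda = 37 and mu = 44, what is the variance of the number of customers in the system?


rho = 37/44; Var(N) = rho/(1-rho)^2 = 33.22

33.22


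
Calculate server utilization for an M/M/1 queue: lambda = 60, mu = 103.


rho = lambda/mu = 60/103 = 0.5825

0.5825


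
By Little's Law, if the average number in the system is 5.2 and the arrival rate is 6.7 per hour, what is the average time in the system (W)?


W = L / lambda = 5.2 / 6.7 = 0.7761 hours

0.7761 hours


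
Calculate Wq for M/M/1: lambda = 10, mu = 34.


rho = 10/34; Wq = rho/(mu - lambda) = 0.0123 hours

0.0123 hours


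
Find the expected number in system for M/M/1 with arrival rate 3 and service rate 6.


rho = 3/6; L = rho/(1-rho) = 1.0

1.0


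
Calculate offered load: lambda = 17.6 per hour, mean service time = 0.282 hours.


Offered load a = lambda * E[S] = 17.6 * 0.282 = 4.96 Erlangs

4.96 Erlangs


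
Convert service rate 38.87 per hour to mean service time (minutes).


Mean service time = 60/mu = 60/38.87 = 1.54 minutes

1.54 minutes


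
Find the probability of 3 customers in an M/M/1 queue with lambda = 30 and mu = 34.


rho = 30/34; P(n) = (1-rho)*rho^n = (1-30/34)*(30/34)^3 = 0.0808

0.0808


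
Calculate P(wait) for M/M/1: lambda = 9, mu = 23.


P(wait) = rho = lambda/mu = 9/23 = 0.3913

0.3913


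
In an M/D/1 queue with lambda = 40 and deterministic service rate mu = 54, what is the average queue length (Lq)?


M/D/1: Lq = rho^2 / (2*(1-rho)) where rho = 40/54; Lq = 1.06

1.06


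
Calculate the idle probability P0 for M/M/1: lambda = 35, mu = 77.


P0 = 1 - rho = 1 - 35/77 = 0.5455

0.5455


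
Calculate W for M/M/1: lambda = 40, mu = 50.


W = 1/(mu - lambda) = 1/(50 - 40) = 0.1 hours

0.1 hours


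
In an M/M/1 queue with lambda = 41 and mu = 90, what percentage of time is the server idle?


Idle fraction = (1 - rho) * 100 = (1 - 41/90) * 100 = 54.4%

54.4%


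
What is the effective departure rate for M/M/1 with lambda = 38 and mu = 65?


For a stable queue (lambda < mu), throughput = lambda = 38 per hour

38 per hour


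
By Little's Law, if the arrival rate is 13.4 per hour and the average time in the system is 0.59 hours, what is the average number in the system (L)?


L = lambda * W = 13.4 * 0.59 = 7.91

7.91


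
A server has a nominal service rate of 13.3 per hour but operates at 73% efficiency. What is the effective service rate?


Effective rate = mu * efficiency = 13.3 * 0.73 = 9.71 per hour

9.71 per hour


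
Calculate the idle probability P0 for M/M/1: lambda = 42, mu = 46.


P0 = 1 - rho = 1 - 42/46 = 0.087

0.087


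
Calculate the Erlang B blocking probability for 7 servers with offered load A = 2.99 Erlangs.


B(N,A) = (A^N/N!) / sum(A^k/k!, k=0..N) with N=7, A=2.99 = 0.0216

0.0216


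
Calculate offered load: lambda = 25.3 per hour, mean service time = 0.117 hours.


Offered load a = lambda * E[S] = 25.3 * 0.117 = 2.96 Erlangs

2.96 Erlangs


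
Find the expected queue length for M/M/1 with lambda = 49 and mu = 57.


rho = 49/57; Lq = rho^2/(1-rho) = 5.27

5.27


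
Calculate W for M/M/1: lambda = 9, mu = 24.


W = 1/(mu - lambda) = 1/(24 - 9) = 0.0667 hours

0.0667 hours


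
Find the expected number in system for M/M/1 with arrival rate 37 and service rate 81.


rho = 37/81; L = rho/(1-rho) = 0.84

0.84


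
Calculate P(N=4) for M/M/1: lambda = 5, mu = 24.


rho = 5/24; P(n) = (1-rho)*rho^n = (1-5/24)*(5/24)^4 = 0.0015

0.0015


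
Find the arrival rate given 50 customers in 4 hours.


lambda = total arrivals / time = 50 / 4 = 12.5 per hour

12.5 per hour


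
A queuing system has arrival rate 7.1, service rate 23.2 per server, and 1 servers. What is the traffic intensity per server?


rho = lambda / (c * mu) = 7.1 / (1 * 23.2) = 0.306

0.306


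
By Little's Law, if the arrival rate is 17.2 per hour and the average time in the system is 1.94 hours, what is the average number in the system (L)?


L = lambda * W = 17.2 * 1.94 = 33.37

33.37


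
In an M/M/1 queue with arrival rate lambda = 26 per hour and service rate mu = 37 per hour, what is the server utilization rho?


rho = lambda/mu = 26/37 = 0.7027

0.7027


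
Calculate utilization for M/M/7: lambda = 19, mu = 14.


rho = lambda/(c*mu) = 19/(7*14) = 0.1939

0.1939


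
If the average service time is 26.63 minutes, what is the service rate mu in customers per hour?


mu = 60 / avg_service_time = 60 / 26.63 = 2.25 per hour

2.25 per hour


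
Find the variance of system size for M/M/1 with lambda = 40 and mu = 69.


rho = 40/69; Var(N) = rho/(1-rho)^2 = 3.28

3.28


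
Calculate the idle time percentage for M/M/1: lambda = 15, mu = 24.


Idle fraction = (1 - rho) * 100 = (1 - 15/24) * 100 = 37.5%

37.5%


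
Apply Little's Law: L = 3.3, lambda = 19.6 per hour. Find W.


W = L / lambda = 3.3 / 19.6 = 0.1684 hours

0.1684 hours


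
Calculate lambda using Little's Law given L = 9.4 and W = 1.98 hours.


lambda = L / W = 9.4 / 1.98 = 4.75 per hour

4.75 per hour


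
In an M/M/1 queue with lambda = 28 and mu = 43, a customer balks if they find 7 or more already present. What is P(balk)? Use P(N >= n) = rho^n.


P(N >= 7) = rho^7 = (28/43)^7 = 0.0496

0.0496


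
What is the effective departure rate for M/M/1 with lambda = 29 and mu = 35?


For a stable queue (lambda < mu), throughput = lambda = 29 per hour

29 per hour


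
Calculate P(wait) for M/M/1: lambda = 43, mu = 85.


P(wait) = rho = lambda/mu = 43/85 = 0.5059

0.5059


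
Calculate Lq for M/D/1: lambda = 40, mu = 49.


M/D/1: Lq = rho^2 / (2*(1-rho)) where rho = 40/49; Lq = 1.81

1.81


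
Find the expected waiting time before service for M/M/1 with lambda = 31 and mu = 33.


rho = 31/33; Wq = rho/(mu - lambda) = 0.4697 hours

0.4697 hours


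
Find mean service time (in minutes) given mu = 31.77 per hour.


Mean service time = 60/mu = 60/31.77 = 1.89 minutes

1.89 minutes


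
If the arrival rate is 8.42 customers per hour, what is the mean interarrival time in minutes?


Mean interarrival time = 60/lambda = 60/8.42 = 7.13 minutes

7.13 minutes


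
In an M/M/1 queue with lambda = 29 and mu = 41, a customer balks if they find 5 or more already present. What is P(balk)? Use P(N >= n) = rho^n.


P(N >= 5) = rho^5 = (29/41)^5 = 0.177

0.177


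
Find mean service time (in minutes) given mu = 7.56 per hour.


Mean service time = 60/mu = 60/7.56 = 7.94 minutes

7.94 minutes


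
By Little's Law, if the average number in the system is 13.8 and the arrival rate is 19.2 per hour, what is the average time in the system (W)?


W = L / lambda = 13.8 / 19.2 = 0.7188 hours

0.7188 hours


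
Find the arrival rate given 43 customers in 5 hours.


lambda = total arrivals / time = 43 / 5 = 8.6 per hour

8.6 per hour


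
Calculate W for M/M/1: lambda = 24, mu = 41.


W = 1/(mu - lambda) = 1/(41 - 24) = 0.0588 hours

0.0588 hours


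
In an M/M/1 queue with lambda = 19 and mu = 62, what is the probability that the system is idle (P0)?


P0 = 1 - rho = 1 - 19/62 = 0.6935

0.6935


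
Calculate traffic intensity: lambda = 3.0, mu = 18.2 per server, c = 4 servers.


rho = lambda / (c * mu) = 3.0 / (4 * 18.2) = 0.0412

0.0412


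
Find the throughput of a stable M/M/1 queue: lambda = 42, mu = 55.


For a stable queue (lambda < mu), throughput = lambda = 42 per hour

42 per hour


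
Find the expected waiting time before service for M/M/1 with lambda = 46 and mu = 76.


rho = 46/76; Wq = rho/(mu - lambda) = 0.0202 hours

0.0202 hours


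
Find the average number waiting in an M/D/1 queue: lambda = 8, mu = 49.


M/D/1: Lq = rho^2 / (2*(1-rho)) where rho = 8/49; Lq = 0.02

0.02


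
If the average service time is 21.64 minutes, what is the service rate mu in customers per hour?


mu = 60 / avg_service_time = 60 / 21.64 = 2.77 per hour

2.77 per hour


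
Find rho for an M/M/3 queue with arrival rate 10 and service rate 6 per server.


rho = lambda/(c*mu) = 10/(3*6) = 0.5556

0.5556


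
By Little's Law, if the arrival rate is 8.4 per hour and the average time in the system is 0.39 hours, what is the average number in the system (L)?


L = lambda * W = 8.4 * 0.39 = 3.28

3.28


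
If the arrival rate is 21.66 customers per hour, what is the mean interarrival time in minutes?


Mean interarrival time = 60/lambda = 60/21.66 = 2.77 minutes

2.77 minutes


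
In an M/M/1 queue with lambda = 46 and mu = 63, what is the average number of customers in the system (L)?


rho = 46/63; L = rho/(1-rho) = 2.71

2.71


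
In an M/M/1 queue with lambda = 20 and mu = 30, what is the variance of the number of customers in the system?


rho = 20/30; Var(N) = rho/(1-rho)^2 = 6.0

6.0


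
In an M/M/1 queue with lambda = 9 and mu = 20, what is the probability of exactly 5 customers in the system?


rho = 9/20; P(n) = (1-rho)*rho^n = (1-9/20)*(9/20)^5 = 0.0101

0.0101


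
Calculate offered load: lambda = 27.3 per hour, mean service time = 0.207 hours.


Offered load a = lambda * E[S] = 27.3 * 0.207 = 5.65 Erlangs

5.65 Erlangs


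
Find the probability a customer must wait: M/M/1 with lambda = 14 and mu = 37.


P(wait) = rho = lambda/mu = 14/37 = 0.3784

0.3784


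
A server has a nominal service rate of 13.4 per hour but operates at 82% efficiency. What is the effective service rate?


Effective rate = mu * efficiency = 13.4 * 0.82 = 10.99 per hour

10.99 per hour


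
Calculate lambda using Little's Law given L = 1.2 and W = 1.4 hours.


lambda = L / W = 1.2 / 1.4 = 0.86 per hour

0.86 per hour


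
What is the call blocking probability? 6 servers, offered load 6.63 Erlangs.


B(N,A) = (A^N/N!) / sum(A^k/k!, k=0..N) with N=6, A=6.63 = 0.3077

0.3077


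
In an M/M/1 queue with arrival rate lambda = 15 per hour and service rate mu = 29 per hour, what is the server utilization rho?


rho = lambda/mu = 15/29 = 0.5172

0.5172


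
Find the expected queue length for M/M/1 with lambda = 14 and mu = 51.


rho = 14/51; Lq = rho^2/(1-rho) = 0.1

0.1


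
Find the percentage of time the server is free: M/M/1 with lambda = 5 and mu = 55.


Idle fraction = (1 - rho) * 100 = (1 - 5/55) * 100 = 90.9%

90.9%


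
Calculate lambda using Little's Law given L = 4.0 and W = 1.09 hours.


lambda = L / W = 4.0 / 1.09 = 3.67 per hour

3.67 per hour


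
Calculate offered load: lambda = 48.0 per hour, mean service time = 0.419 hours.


Offered load a = lambda * E[S] = 48.0 * 0.419 = 20.11 Erlangs

20.11 Erlangs


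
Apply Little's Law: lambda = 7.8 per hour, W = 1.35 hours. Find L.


L = lambda * W = 7.8 * 1.35 = 10.53

10.53


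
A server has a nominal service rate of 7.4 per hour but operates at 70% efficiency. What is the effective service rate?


Effective rate = mu * efficiency = 7.4 * 0.7 = 5.18 per hour

5.18 per hour


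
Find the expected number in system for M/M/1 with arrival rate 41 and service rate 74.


rho = 41/74; L = rho/(1-rho) = 1.24

1.24


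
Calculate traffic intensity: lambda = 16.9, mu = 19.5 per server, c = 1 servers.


rho = lambda / (c * mu) = 16.9 / (1 * 19.5) = 0.8667

0.8667


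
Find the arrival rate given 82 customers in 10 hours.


lambda = total arrivals / time = 82 / 10 = 8.2 per hour

8.2 per hour


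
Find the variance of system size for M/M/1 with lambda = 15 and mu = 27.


rho = 15/27; Var(N) = rho/(1-rho)^2 = 2.81

2.81


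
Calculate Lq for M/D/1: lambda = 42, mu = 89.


M/D/1: Lq = rho^2 / (2*(1-rho)) where rho = 42/89; Lq = 0.21

0.21


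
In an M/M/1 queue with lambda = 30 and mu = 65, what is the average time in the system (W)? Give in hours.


W = 1/(mu - lambda) = 1/(65 - 30) = 0.0286 hours

0.0286 hours


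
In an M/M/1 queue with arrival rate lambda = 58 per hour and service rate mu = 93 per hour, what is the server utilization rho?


rho = lambda/mu = 58/93 = 0.6237

0.6237


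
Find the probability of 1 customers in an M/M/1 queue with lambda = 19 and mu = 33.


rho = 19/33; P(n) = (1-rho)*rho^n = (1-19/33)*(19/33)^1 = 0.2443

0.2443


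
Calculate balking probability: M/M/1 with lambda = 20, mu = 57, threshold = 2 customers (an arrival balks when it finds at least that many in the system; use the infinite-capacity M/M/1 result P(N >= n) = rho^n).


P(N >= 2) = rho^2 = (20/57)^2 = 0.1231

0.1231


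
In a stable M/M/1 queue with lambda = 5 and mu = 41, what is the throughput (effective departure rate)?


For a stable queue (lambda < mu), throughput = lambda = 5 per hour

5 per hour


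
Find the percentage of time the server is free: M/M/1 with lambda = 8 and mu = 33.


Idle fraction = (1 - rho) * 100 = (1 - 8/33) * 100 = 75.8%

75.8%


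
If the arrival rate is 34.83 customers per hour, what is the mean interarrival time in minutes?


Mean interarrival time = 60/lambda = 60/34.83 = 1.72 minutes

1.72 minutes


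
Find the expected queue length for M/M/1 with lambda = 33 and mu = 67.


rho = 33/67; Lq = rho^2/(1-rho) = 0.48

0.48


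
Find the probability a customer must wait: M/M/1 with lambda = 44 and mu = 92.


P(wait) = rho = lambda/mu = 44/92 = 0.4783

0.4783


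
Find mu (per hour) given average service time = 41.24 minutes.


mu = 60 / avg_service_time = 60 / 41.24 = 1.45 per hour

1.45 per hour


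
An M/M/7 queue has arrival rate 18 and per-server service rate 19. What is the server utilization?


rho = lambda/(c*mu) = 18/(7*19) = 0.1353

0.1353


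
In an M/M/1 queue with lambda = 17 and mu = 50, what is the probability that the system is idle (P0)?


P0 = 1 - rho = 1 - 17/50 = 0.66

0.66


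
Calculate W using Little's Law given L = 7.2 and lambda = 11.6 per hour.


W = L / lambda = 7.2 / 11.6 = 0.6207 hours

0.6207 hours


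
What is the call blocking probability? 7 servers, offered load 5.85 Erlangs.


B(N,A) = (A^N/N!) / sum(A^k/k!, k=0..N) with N=7, A=5.85 = 0.1753

0.1753


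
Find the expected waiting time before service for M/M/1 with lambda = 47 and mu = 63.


rho = 47/63; Wq = rho/(mu - lambda) = 0.0466 hours

0.0466 hours


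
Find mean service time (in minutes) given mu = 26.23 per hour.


Mean service time = 60/mu = 60/26.23 = 2.29 minutes

2.29 minutes


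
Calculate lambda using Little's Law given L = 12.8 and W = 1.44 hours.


lambda = L / W = 12.8 / 1.44 = 8.89 per hour

8.89 per hour


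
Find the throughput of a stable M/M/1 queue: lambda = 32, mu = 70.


For a stable queue (lambda < mu), throughput = lambda = 32 per hour

32 per hour


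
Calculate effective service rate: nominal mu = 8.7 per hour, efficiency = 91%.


Effective rate = mu * efficiency = 8.7 * 0.91 = 7.92 per hour

7.92 per hour


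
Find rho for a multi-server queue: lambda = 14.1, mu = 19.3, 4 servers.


rho = lambda / (c * mu) = 14.1 / (4 * 19.3) = 0.1826

0.1826


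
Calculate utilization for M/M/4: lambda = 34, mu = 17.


rho = lambda/(c*mu) = 34/(4*17) = 0.5

0.5


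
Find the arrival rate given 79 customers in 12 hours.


lambda = total arrivals / time = 79 / 12 = 6.58 per hour

6.58 per hour


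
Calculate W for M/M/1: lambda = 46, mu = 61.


W = 1/(mu - lambda) = 1/(61 - 46) = 0.0667 hours

0.0667 hours


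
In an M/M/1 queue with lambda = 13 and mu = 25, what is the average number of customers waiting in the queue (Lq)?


rho = 13/25; Lq = rho^2/(1-rho) = 0.56

0.56


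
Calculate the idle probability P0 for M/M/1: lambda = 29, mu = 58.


P0 = 1 - rho = 1 - 29/58 = 0.5

0.5


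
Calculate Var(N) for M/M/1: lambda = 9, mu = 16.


rho = 9/16; Var(N) = rho/(1-rho)^2 = 2.94

2.94


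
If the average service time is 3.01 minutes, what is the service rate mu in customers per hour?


mu = 60 / avg_service_time = 60 / 3.01 = 19.93 per hour

19.93 per hour


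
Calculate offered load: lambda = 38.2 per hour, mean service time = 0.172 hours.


Offered load a = lambda * E[S] = 38.2 * 0.172 = 6.57 Erlangs

6.57 Erlangs


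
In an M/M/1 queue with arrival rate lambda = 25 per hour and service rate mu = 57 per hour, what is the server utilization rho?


rho = lambda/mu = 25/57 = 0.4386

0.4386


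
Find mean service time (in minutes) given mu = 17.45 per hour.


Mean service time = 60/mu = 60/17.45 = 3.44 minutes

3.44 minutes


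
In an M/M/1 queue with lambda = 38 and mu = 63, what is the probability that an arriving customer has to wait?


P(wait) = rho = lambda/mu = 38/63 = 0.6032

0.6032


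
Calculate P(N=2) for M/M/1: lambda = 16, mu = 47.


rho = 16/47; P(n) = (1-rho)*rho^n = (1-16/47)*(16/47)^2 = 0.0764

0.0764


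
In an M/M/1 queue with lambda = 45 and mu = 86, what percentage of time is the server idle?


Idle fraction = (1 - rho) * 100 = (1 - 45/86) * 100 = 47.7%

47.7%


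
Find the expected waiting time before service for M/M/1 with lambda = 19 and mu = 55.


rho = 19/55; Wq = rho/(mu - lambda) = 0.0096 hours

0.0096 hours


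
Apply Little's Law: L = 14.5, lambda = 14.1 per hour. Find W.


W = L / lambda = 14.5 / 14.1 = 1.0284 hours

1.0284 hours


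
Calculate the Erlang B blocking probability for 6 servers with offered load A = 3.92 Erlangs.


B(N,A) = (A^N/N!) / sum(A^k/k!, k=0..N) with N=6, A=3.92 = 0.1114

0.1114


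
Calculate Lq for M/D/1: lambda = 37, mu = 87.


M/D/1: Lq = rho^2 / (2*(1-rho)) where rho = 37/87; Lq = 0.16

0.16


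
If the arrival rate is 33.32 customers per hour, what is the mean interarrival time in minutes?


Mean interarrival time = 60/lambda = 60/33.32 = 1.8 minutes

1.8 minutes


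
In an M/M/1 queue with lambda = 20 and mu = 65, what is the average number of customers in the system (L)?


rho = 20/65; L = rho/(1-rho) = 0.44

0.44


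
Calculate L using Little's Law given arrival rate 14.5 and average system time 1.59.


L = lambda * W = 14.5 * 1.59 = 23.06

23.06


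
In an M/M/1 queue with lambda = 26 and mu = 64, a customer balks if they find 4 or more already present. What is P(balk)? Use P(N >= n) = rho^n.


P(N >= 4) = rho^4 = (26/64)^4 = 0.0272

0.0272


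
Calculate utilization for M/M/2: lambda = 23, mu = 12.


rho = lambda/(c*mu) = 23/(2*12) = 0.9583

0.9583


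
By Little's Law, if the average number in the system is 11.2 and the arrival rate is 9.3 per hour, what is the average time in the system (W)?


W = L / lambda = 11.2 / 9.3 = 1.2043 hours

1.2043 hours


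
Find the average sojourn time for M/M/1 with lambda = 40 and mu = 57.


W = 1/(mu - lambda) = 1/(57 - 40) = 0.0588 hours

0.0588 hours


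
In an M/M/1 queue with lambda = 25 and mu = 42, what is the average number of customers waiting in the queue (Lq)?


rho = 25/42; Lq = rho^2/(1-rho) = 0.88

0.88


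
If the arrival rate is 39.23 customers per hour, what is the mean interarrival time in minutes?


Mean interarrival time = 60/lambda = 60/39.23 = 1.53 minutes

1.53 minutes


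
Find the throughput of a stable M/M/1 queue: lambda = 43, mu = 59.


For a stable queue (lambda < mu), throughput = lambda = 43 per hour

43 per hour


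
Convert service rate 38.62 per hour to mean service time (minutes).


Mean service time = 60/mu = 60/38.62 = 1.55 minutes

1.55 minutes


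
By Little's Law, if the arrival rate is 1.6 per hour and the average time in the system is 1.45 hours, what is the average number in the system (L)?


L = lambda * W = 1.6 * 1.45 = 2.32

2.32


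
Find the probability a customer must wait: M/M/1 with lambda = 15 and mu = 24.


P(wait) = rho = lambda/mu = 15/24 = 0.625

0.625


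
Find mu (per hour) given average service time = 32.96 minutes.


mu = 60 / avg_service_time = 60 / 32.96 = 1.82 per hour

1.82 per hour


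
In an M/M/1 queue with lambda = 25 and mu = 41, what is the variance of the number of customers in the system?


rho = 25/41; Var(N) = rho/(1-rho)^2 = 4.0

4.0


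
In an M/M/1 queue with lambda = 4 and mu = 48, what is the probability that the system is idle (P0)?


P0 = 1 - rho = 1 - 4/48 = 0.9167

0.9167


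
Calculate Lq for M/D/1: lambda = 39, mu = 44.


M/D/1: Lq = rho^2 / (2*(1-rho)) where rho = 39/44; Lq = 3.46

3.46


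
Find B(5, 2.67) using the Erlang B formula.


B(N,A) = (A^N/N!) / sum(A^k/k!, k=0..N) with N=5, A=2.67 = 0.0828

0.0828


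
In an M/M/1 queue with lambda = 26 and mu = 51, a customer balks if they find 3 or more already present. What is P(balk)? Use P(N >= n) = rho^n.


P(N >= 3) = rho^3 = (26/51)^3 = 0.1325

0.1325


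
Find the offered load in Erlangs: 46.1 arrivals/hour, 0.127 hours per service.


Offered load a = lambda * E[S] = 46.1 * 0.127 = 5.85 Erlangs

5.85 Erlangs


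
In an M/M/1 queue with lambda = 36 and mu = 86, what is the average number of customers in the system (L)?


rho = 36/86; L = rho/(1-rho) = 0.72

0.72


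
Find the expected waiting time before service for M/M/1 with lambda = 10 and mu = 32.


rho = 10/32; Wq = rho/(mu - lambda) = 0.0142 hours

0.0142 hours


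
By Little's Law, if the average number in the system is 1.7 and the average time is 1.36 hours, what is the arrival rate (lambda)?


lambda = L / W = 1.7 / 1.36 = 1.25 per hour

1.25 per hour


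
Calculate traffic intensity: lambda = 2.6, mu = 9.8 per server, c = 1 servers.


rho = lambda / (c * mu) = 2.6 / (1 * 9.8) = 0.2653

0.2653


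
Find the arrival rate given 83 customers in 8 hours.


lambda = total arrivals / time = 83 / 8 = 10.38 per hour

10.38 per hour


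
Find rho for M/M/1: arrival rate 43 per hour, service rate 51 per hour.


rho = lambda/mu = 43/51 = 0.8431

0.8431


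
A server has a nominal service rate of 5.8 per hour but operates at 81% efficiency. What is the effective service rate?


Effective rate = mu * efficiency = 5.8 * 0.81 = 4.7 per hour

4.7 per hour


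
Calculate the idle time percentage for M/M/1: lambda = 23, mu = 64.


Idle fraction = (1 - rho) * 100 = (1 - 23/64) * 100 = 64.1%

64.1%


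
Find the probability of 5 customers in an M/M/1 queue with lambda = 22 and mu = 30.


rho = 22/30; P(n) = (1-rho)*rho^n = (1-22/30)*(22/30)^5 = 0.0566

0.0566


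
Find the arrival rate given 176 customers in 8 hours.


lambda = total arrivals / time = 176 / 8 = 22.0 per hour

22.0 per hour
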